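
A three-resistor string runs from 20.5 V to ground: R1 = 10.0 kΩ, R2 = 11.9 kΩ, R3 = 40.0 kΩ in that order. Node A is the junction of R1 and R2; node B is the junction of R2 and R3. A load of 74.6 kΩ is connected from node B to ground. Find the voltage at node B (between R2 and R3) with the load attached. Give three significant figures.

At node B, R3 is in parallel with the load: R3‖R_L = 26.04 kΩ.
Below node A the resistance is R2 + (R3‖R_L) = 37.94 kΩ, so V_A = 20.5 × 37.94/47.94 = 16.22 V.
Then V_B = V_A × (R3‖R_L)/(R2 + R3‖R_L) = 16.22 × 26.04/37.94 = 11.1 V.

V ≈ 11.1 V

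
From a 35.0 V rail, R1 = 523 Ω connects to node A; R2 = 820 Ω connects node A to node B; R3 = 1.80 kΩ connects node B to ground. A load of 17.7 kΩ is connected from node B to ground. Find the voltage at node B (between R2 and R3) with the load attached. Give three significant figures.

V ≈ 19.2 V

At node B, R3 is in parallel with the load: R3‖R_L = 1634 Ω.
Below node A the resistance is R2 + (R3‖R_L) = 2454 Ω, so V_A = 35.0 × 2454/2977 = 28.85 V.
Then V_B = V_A × (R3‖R_L)/(R2 + R3‖R_L) = 28.85 × 1634/2454 = 19.2 V.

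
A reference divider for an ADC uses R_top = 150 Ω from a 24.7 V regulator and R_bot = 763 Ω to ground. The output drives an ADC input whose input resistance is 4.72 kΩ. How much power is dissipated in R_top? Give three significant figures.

Total resistance from the source is R_top + (R_bot‖R_L) = 806.8 Ω, so I = 24.7/806.8 Ω = 30.61 mA.
P = I²·R_top = (30.61 mA)² × 150 Ω = 141 mW.

P ≈ 141 mW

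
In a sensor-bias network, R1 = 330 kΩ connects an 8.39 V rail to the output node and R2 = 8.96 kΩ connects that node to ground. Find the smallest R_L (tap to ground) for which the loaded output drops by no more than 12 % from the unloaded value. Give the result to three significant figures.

R_L(min) ≈ 64.0 kΩ

Output resistance R_th = R1‖R2 = (330 × 8.96)/339.0 = 8.723 kΩ.
The fractional drop is R_th/(R_th + R_L); requiring this ≤ 0.120 gives R_L ≥ R_th(1/0.120 − 1) = 8.723 × 7.333 = 64.0 kΩ.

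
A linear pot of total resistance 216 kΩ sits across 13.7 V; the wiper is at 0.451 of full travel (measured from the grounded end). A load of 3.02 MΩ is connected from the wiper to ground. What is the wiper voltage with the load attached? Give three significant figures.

V ≈ 6.07 V

The wiper splits the pot into (1−α)R = 118.6 kΩ above and αR = 97.42 kΩ below.
Lower section ‖ load = 94.37 kΩ.
V_wiper = 13.7 × 94.37/(118.6 + 94.37) = 6.07 V.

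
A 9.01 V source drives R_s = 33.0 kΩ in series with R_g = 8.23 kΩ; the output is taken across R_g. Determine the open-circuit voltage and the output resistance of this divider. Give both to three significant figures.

V_th is the open-circuit tap voltage: 9.01 × 8.23/(33.0 + 8.23) = 1.80 V.
With the supply zeroed, R_s and R_g appear in parallel from the tap: R_th = R_s‖R_g = (33.0 × 8.23)/41.23 = 6.59 kΩ.

V_th = 1.80 V, R_th = 6.59 kΩ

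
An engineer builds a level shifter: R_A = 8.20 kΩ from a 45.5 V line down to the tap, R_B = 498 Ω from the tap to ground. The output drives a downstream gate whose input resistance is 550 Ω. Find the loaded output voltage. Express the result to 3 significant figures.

V_out ≈ 1.41 V

The load sits in parallel with R_B: R_B‖R_L = (498 × 550) / (498 + 550) = 261.4 Ω.
V_out = 45.5 × 261.4 / (8200 + 261.4) = 45.5 × 261.4/8461 = 1.41 V.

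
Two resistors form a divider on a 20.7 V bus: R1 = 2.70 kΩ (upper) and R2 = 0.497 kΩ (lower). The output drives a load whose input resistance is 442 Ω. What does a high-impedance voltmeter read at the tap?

The load sits in parallel with R2: R2‖R_L = (497 × 442) / (497 + 442) = 233.9 Ω.
V_out = 20.7 × 233.9 / (2700 + 233.9) = 20.7 × 233.9/2934 = 1.65 V.

V_out ≈ 1.65 V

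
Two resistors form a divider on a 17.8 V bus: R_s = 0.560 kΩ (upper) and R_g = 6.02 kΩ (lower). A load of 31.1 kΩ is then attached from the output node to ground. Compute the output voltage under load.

V_out ≈ 16.0 V

The load sits in parallel with R_g: R_g‖R_L = (6020 × 31100) / (6020 + 31100) = 5044 Ω.
V_out = 17.8 × 5044 / (560 + 5044) = 17.8 × 5044/5604 = 16.0 V.
(Unloaded it would have been 16.3 V.)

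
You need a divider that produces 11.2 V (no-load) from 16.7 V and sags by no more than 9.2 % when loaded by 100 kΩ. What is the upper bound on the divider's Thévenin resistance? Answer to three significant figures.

Loading drop = R_th/(R_th + R_L) ≤ 0.0920, so R_th ≤ R_L · ε/(1−ε) = 100 kΩ × 0.0920/0.9080 = 10.1 kΩ.
(Any R1, R2 with R2/(R1+R2) = 0.671 and R1‖R2 ≤ 10.1 kΩ will meet the spec.)

R_th ≤ 10.1 kΩ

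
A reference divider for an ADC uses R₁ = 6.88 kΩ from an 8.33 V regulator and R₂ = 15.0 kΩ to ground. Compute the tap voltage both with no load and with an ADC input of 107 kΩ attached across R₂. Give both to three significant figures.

Open-circuit: V = 8.33 × 15.0/(6.88 + 15.0) = 5.71 V.
With the load, R₂ becomes R₂‖R_L = 13.16 kΩ, so V = 8.33 × 13.16/20.04 = 5.47 V.

Unloaded: 5.71 V; loaded: 5.47 V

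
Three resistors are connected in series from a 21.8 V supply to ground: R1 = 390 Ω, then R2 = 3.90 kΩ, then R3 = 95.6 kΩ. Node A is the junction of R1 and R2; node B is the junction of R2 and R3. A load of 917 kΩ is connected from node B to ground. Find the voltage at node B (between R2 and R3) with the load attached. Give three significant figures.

At node B, R3 is in parallel with the load: R3‖R_L = 86570 Ω.
Below node A the resistance is R2 + (R3‖R_L) = 90470 Ω, so V_A = 21.8 × 90470/90860 = 21.71 V.
Then V_B = V_A × (R3‖R_L)/(R2 + R3‖R_L) = 21.71 × 86570/90470 = 20.8 V.

V ≈ 20.8 V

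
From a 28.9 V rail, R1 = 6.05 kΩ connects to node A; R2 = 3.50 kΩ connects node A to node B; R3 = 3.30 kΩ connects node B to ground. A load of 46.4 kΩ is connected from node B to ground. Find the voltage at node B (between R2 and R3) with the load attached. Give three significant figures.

At node B, R3 is in parallel with the load: R3‖R_L = 3.081 kΩ.
Below node A the resistance is R2 + (R3‖R_L) = 6.581 kΩ, so V_A = 28.9 × 6.581/12.63 = 15.06 V.
Then V_B = V_A × (R3‖R_L)/(R2 + R3‖R_L) = 15.06 × 3.081/6.581 = 7.05 V.

V ≈ 7.05 V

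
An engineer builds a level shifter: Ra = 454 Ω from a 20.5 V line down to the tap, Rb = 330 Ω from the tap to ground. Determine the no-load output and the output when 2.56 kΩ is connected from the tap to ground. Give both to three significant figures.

Unloaded: 8.63 V; loaded: 8.03 V

Open-circuit: V = 20.5 × 330/(454 + 330) = 8.63 V.
With the load, Rb becomes Rb‖R_L = 292.3 Ω, so V = 20.5 × 292.3/746.3 = 8.03 V.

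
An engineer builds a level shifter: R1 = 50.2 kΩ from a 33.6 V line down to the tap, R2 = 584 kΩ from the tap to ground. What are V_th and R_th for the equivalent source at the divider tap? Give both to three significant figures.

V_th = 30.9 V, R_th = 46.2 kΩ

V_th is the open-circuit tap voltage: 33.6 × 584/(50.2 + 584) = 30.9 V.
With the supply zeroed, R1 and R2 appear in parallel from the tap: R_th = R1‖R2 = (50.2 × 584)/634.2 = 46.2 kΩ.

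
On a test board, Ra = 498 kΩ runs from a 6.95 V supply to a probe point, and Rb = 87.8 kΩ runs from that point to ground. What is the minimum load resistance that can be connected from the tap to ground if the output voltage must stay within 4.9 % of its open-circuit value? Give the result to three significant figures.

R_L(min) ≈ 1.45 MΩ

Output resistance R_th = Ra‖Rb = (498 × 87.8)/585.8 = 74.64 kΩ.
The fractional drop is R_th/(R_th + R_L); requiring this ≤ 0.0490 gives R_L ≥ R_th(1/0.0490 − 1) = 74.64 × 19.41 = 1.45 MΩ.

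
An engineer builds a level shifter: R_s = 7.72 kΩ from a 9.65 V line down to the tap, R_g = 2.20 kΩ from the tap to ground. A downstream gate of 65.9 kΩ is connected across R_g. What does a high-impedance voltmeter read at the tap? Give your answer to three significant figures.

V_out ≈ 2.09 V

The load sits in parallel with R_g: R_g‖R_L = (2.20 × 65.9) / (2.20 + 65.9) = 2.129 kΩ.
V_out = 9.65 × 2.129 / (7.72 + 2.129) = 9.65 × 2.129/9.849 = 2.09 V.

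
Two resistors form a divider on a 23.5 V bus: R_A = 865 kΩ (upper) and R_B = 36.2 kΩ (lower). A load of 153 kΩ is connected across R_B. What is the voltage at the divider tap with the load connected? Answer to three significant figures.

The load sits in parallel with R_B: R_B‖R_L = (36.2 × 153) / (36.2 + 153) = 29.27 kΩ.
V_out = 23.5 × 29.27 / (865 + 29.27) = 23.5 × 29.27/894.3 = 0.769 V.

V_out ≈ 0.769 V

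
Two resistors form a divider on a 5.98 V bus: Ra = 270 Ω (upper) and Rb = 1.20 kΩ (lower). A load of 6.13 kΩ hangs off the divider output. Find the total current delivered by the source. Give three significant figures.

I ≈ 4.70 mA

Rb‖R_L = 1004 Ω, so the source sees Ra + Rb‖R_L = 1274 Ω.
I = 5.98 V / 1274 Ω = 4.70 mA.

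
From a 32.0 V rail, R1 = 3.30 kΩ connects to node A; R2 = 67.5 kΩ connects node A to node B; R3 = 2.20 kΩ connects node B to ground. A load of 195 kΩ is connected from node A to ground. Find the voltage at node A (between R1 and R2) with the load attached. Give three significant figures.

Below node A the series string R2+R3 = 69.70 kΩ sits in parallel with the 195 kΩ load: 51.35 kΩ.
V_A = 32.0 × 51.35/(3.30 + 51.35) = 30.1 V.

V ≈ 30.1 V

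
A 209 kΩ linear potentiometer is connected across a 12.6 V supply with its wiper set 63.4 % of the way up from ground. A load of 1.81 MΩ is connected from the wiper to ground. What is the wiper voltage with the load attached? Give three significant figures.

The wiper splits the pot into (1−α)R = 76.49 kΩ above and αR = 132.5 kΩ below.
Lower section ‖ load = 123.5 kΩ.
V_wiper = 12.6 × 123.5/(76.49 + 123.5) = 7.78 V.

V ≈ 7.78 V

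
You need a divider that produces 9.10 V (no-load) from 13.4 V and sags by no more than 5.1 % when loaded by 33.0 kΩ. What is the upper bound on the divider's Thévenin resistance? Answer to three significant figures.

Loading drop = R_th/(R_th + R_L) ≤ 0.0510, so R_th ≤ R_L · ε/(1−ε) = 33.0 kΩ × 0.0510/0.9490 = 1.77 kΩ.
(Any R1, R2 with R2/(R1+R2) = 0.679 and R1‖R2 ≤ 1.77 kΩ will meet the spec.)

R_th ≤ 1.77 kΩ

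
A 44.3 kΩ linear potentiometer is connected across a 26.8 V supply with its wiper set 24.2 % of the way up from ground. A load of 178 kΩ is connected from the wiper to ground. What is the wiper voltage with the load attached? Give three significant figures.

V ≈ 6.20 V

The wiper splits the pot into (1−α)R = 33.58 kΩ above and αR = 10.72 kΩ below.
Lower section ‖ load = 10.11 kΩ.
V_wiper = 26.8 × 10.11/(33.58 + 10.11) = 6.20 V.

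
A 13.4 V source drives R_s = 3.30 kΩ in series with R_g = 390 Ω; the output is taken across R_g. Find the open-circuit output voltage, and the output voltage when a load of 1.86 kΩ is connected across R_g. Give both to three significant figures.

Unloaded: 1.42 V; loaded: 1.19 V

Open-circuit: V = 13.4 × 390/(3300 + 390) = 1.42 V.
With the load, R_g becomes R_g‖R_L = 322.4 Ω, so V = 13.4 × 322.4/3622 = 1.19 V.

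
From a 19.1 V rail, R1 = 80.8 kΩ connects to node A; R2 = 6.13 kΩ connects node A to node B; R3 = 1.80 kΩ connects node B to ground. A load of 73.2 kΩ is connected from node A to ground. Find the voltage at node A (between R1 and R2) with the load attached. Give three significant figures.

Below node A the series string R2+R3 = 7.930 kΩ sits in parallel with the 73.2 kΩ load: 7.155 kΩ.
V_A = 19.1 × 7.155/(80.8 + 7.155) = 1.55 V.

V ≈ 1.55 V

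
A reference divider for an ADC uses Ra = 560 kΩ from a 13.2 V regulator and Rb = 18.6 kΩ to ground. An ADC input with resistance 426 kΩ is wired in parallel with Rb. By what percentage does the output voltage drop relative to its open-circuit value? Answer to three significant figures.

4.05 %

The divider's output (Thévenin) resistance is Ra‖Rb = 18.00 kΩ.
Fractional drop under load = R_th/(R_th + R_L) = 18.00 / (18.00 + 426) = 0.04055.
So the output falls by 4.05 %.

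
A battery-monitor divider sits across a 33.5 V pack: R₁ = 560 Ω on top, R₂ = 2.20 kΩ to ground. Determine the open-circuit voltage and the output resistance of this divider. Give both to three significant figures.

V_th = 26.7 V, R_th = 446 Ω

V_th is the open-circuit tap voltage: 33.5 × 2200/(560 + 2200) = 26.7 V.
With the supply zeroed, R₁ and R₂ appear in parallel from the tap: R_th = R₁‖R₂ = (560 × 2200)/2760 = 446 Ω.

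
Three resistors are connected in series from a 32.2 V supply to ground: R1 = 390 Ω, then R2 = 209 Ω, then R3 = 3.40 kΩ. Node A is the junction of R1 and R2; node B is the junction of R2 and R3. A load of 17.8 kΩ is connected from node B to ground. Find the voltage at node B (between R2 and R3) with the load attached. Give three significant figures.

V ≈ 26.6 V

At node B, R3 is in parallel with the load: R3‖R_L = 2855 Ω.
Below node A the resistance is R2 + (R3‖R_L) = 3064 Ω, so V_A = 32.2 × 3064/3454 = 28.56 V.
Then V_B = V_A × (R3‖R_L)/(R2 + R3‖R_L) = 28.56 × 2855/3064 = 26.6 V.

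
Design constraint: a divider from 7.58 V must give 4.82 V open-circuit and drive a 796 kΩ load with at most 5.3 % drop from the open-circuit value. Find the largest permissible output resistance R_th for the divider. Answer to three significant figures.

Loading drop = R_th/(R_th + R_L) ≤ 0.0530, so R_th ≤ R_L · ε/(1−ε) = 796 kΩ × 0.0530/0.9470 = 44.5 kΩ.
(Any R1, R2 with R2/(R1+R2) = 0.636 and R1‖R2 ≤ 44.5 kΩ will meet the spec.)

R_th ≤ 44.5 kΩ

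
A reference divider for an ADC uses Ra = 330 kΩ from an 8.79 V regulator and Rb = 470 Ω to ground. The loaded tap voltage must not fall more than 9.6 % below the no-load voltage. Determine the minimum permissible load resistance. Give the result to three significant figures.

Output resistance R_th = Ra‖Rb = (330000 × 470)/330500 = 469.3 Ω.
The fractional drop is R_th/(R_th + R_L); requiring this ≤ 0.0960 gives R_L ≥ R_th(1/0.0960 − 1) = 469.3 × 9.417 = 4.42 kΩ.

R_L(min) ≈ 4.42 kΩ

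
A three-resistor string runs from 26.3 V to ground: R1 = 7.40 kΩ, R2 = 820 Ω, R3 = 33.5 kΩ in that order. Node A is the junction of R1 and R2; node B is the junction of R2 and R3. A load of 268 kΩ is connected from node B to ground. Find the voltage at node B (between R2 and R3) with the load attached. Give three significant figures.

At node B, R3 is in parallel with the load: R3‖R_L = 29780 Ω.
Below node A the resistance is R2 + (R3‖R_L) = 30600 Ω, so V_A = 26.3 × 30600/38000 = 21.18 V.
Then V_B = V_A × (R3‖R_L)/(R2 + R3‖R_L) = 21.18 × 29780/30600 = 20.6 V.

V ≈ 20.6 V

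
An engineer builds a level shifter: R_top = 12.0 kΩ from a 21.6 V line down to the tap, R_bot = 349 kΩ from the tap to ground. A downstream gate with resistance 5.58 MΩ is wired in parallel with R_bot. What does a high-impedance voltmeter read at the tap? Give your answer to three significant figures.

V_out ≈ 20.8 V

The load sits in parallel with R_bot: R_bot‖R_L = (349 × 5580) / (349 + 5580) = 328.5 kΩ.
V_out = 21.6 × 328.5 / (12.0 + 328.5) = 21.6 × 328.5/340.5 = 20.8 V.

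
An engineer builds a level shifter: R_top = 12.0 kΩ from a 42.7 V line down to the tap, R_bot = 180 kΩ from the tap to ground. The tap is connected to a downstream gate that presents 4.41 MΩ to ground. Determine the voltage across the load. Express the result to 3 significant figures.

V_out ≈ 39.9 V

The load sits in parallel with R_bot: R_bot‖R_L = (180 × 4410) / (180 + 4410) = 172.9 kΩ.
V_out = 42.7 × 172.9 / (12.0 + 172.9) = 42.7 × 172.9/184.9 = 39.9 V.
(Unloaded it would have been 40.0 V.)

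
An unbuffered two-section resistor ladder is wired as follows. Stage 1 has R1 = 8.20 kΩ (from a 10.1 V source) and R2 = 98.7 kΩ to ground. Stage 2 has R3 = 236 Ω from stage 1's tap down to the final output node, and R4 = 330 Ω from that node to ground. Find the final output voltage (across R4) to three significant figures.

Stage 2 presents R3+R4 = 566.0 Ω as a load on stage 1's tap.
Stage 1's lower leg becomes R2‖(R3+R4) = 562.8 Ω, so V_mid = 10.1 × 562.8/8763 = 0.6487 V.
Stage 2 is itself unloaded: V_out = V_mid × R4/(R3+R4) = 0.6487 × 330/566.0 = 0.378 V.

V_out ≈ 0.378 V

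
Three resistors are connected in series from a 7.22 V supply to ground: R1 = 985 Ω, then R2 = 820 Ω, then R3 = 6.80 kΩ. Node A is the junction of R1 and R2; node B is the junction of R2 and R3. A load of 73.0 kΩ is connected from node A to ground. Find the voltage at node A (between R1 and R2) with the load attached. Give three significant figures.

Below node A the series string R2+R3 = 7620 Ω sits in parallel with the 73000 Ω load: 6900 Ω.
V_A = 7.22 × 6900/(985 + 6900) = 6.32 V.

V ≈ 6.32 V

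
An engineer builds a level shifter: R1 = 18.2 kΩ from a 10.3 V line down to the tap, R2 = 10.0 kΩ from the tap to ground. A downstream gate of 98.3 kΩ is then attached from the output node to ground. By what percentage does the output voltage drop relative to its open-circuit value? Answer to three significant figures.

6.16 %

The divider's output (Thévenin) resistance is R1‖R2 = 6.454 kΩ.
Fractional drop under load = R_th/(R_th + R_L) = 6.454 / (6.454 + 98.3) = 0.06161.
So the output falls by 6.16 %.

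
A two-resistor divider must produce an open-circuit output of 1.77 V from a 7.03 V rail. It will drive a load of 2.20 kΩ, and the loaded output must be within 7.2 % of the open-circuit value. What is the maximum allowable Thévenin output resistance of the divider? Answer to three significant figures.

Loading drop = R_th/(R_th + R_L) ≤ 0.0720, so R_th ≤ R_L · ε/(1−ε) = 2.20 kΩ × 0.0720/0.9280 = 171 Ω.
(Any R1, R2 with R2/(R1+R2) = 0.252 and R1‖R2 ≤ 171 Ω will meet the spec.)

R_th ≤ 171 Ω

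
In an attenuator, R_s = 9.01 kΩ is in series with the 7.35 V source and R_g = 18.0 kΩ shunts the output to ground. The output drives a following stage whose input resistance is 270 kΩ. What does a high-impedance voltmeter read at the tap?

V_out ≈ 4.79 V

The load sits in parallel with R_g: R_g‖R_L = (18.0 × 270) / (18.0 + 270) = 16.88 kΩ.
V_out = 7.35 × 16.88 / (9.01 + 16.88) = 7.35 × 16.88/25.89 = 4.79 V.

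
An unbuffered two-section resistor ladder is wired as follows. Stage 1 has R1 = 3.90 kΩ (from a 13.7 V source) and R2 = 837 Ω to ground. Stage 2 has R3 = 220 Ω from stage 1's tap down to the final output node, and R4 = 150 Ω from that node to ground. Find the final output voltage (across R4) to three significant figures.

Stage 2 presents R3+R4 = 370.0 Ω as a load on stage 1's tap.
Stage 1's lower leg becomes R2‖(R3+R4) = 256.6 Ω, so V_mid = 13.7 × 256.6/4157 = 0.8457 V.
Stage 2 is itself unloaded: V_out = V_mid × R4/(R3+R4) = 0.8457 × 150/370.0 = 0.343 V.

V_out ≈ 0.343 V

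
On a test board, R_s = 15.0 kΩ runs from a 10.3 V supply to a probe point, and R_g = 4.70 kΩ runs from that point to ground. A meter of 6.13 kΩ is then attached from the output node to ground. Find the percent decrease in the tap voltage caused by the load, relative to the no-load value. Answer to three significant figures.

36.9 %

Unloaded V = 10.3 × 4.70/19.70 = 2.457 V.
Loaded: R_g‖R_L = 2.660 kΩ, giving V = 10.3 × 2.660/17.66 = 1.552 V.
Drop = (2.457 − 1.552) / 2.457 = 36.9 %.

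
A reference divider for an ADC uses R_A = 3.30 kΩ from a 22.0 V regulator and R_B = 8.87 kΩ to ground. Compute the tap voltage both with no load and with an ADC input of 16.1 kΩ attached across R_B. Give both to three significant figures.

Unloaded: 16.0 V; loaded: 14.0 V

Open-circuit: V = 22.0 × 8.87/(3.30 + 8.87) = 16.0 V.
With the load, R_B becomes R_B‖R_L = 5.719 kΩ, so V = 22.0 × 5.719/9.019 = 14.0 V.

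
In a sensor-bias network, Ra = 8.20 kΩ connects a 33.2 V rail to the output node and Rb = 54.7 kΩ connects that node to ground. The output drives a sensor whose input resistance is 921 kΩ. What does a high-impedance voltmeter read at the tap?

V_out ≈ 28.7 V

The load sits in parallel with Rb: Rb‖R_L = (54.7 × 921) / (54.7 + 921) = 51.63 kΩ.
V_out = 33.2 × 51.63 / (8.20 + 51.63) = 33.2 × 51.63/59.83 = 28.7 V.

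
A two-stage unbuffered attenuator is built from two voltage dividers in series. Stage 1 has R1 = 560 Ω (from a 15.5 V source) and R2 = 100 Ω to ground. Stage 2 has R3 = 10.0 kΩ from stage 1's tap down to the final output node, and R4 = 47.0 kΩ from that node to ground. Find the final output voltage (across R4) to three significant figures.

Stage 2 presents R3+R4 = 57000 Ω as a load on stage 1's tap.
Stage 1's lower leg becomes R2‖(R3+R4) = 99.82 Ω, so V_mid = 15.5 × 99.82/659.8 = 2.345 V.
Stage 2 is itself unloaded: V_out = V_mid × R4/(R3+R4) = 2.345 × 47000/57000 = 1.93 V.

V_out ≈ 1.93 V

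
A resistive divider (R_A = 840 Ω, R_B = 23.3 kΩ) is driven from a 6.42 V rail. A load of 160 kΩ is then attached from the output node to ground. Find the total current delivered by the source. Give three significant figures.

I ≈ 0.303 mA

R_B‖R_L = 20340 Ω, so the source sees R_A + R_B‖R_L = 21180 Ω.
I = 6.42 V / 21180 Ω = 0.303 mA.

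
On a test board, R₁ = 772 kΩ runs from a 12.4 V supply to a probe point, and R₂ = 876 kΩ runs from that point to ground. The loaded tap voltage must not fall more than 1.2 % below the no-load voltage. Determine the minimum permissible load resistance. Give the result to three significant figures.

Output resistance R_th = R₁‖R₂ = (772 × 876)/1648 = 410.4 kΩ.
The fractional drop is R_th/(R_th + R_L); requiring this ≤ 0.0120 gives R_L ≥ R_th(1/0.0120 − 1) = 410.4 × 82.33 = 33.8 MΩ.

R_L(min) ≈ 33.8 MΩ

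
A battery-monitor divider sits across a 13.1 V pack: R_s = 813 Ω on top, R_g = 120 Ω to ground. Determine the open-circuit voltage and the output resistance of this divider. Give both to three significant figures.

V_th is the open-circuit tap voltage: 13.1 × 120/(813 + 120) = 1.68 V.
With the supply zeroed, R_s and R_g appear in parallel from the tap: R_th = R_s‖R_g = (813 × 120)/933.0 = 105 Ω.

V_th = 1.68 V, R_th = 105 Ω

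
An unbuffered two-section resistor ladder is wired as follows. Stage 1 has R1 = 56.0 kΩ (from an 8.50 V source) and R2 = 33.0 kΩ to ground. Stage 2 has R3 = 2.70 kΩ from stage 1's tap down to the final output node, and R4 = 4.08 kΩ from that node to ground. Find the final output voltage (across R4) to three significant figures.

Stage 2 presents R3+R4 = 6.780 kΩ as a load on stage 1's tap.
Stage 1's lower leg becomes R2‖(R3+R4) = 5.624 kΩ, so V_mid = 8.50 × 5.624/61.62 = 0.7758 V.
Stage 2 is itself unloaded: V_out = V_mid × R4/(R3+R4) = 0.7758 × 4.08/6.780 = 0.467 V.

V_out ≈ 0.467 V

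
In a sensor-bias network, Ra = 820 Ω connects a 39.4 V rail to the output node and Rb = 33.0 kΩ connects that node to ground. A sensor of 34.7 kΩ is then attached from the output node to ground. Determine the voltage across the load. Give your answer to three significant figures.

The load sits in parallel with Rb: Rb‖R_L = (33000 × 34700) / (33000 + 34700) = 16910 Ω.
V_out = 39.4 × 16910 / (820 + 16910) = 39.4 × 16910/17730 = 37.6 V.
(Unloaded it would have been 38.4 V.)

V_out ≈ 37.6 V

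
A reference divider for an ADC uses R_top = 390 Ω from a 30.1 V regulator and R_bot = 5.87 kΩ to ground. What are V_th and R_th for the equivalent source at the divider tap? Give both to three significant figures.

V_th is the open-circuit tap voltage: 30.1 × 5870/(390 + 5870) = 28.2 V.
With the supply zeroed, R_top and R_bot appear in parallel from the tap: R_th = R_top‖R_bot = (390 × 5870)/6260 = 366 Ω.

V_th = 28.2 V, R_th = 366 Ω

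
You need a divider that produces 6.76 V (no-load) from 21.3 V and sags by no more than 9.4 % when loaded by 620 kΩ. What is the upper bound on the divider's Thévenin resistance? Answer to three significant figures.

R_th ≤ 64.3 kΩ

Loading drop = R_th/(R_th + R_L) ≤ 0.0940, so R_th ≤ R_L · ε/(1−ε) = 620 kΩ × 0.0940/0.9060 = 64.3 kΩ.
(Any R1, R2 with R2/(R1+R2) = 0.317 and R1‖R2 ≤ 64.3 kΩ will meet the spec.)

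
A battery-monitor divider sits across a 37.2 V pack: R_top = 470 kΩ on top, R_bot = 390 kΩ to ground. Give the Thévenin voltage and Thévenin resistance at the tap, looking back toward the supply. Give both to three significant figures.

V_th is the open-circuit tap voltage: 37.2 × 390/(470 + 390) = 16.9 V.
With the supply zeroed, R_top and R_bot appear in parallel from the tap: R_th = R_top‖R_bot = (470 × 390)/860.0 = 213 kΩ.

V_th = 16.9 V, R_th = 213 kΩ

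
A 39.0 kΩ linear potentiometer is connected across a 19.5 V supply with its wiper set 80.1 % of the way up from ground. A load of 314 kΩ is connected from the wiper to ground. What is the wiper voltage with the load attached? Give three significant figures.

The wiper splits the pot into (1−α)R = 7.761 kΩ above and αR = 31.24 kΩ below.
Lower section ‖ load = 28.41 kΩ.
V_wiper = 19.5 × 28.41/(7.761 + 28.41) = 15.3 V.

V ≈ 15.3 V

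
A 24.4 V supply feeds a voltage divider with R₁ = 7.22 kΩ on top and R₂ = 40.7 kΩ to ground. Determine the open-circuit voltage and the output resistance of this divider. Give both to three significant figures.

V_th is the open-circuit tap voltage: 24.4 × 40.7/(7.22 + 40.7) = 20.7 V.
With the supply zeroed, R₁ and R₂ appear in parallel from the tap: R_th = R₁‖R₂ = (7.22 × 40.7)/47.92 = 6.13 kΩ.

V_th = 20.7 V, R_th = 6.13 kΩ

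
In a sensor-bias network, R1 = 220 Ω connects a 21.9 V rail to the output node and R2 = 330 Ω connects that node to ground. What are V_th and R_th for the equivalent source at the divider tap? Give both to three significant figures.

V_th = 13.1 V, R_th = 132 Ω

V_th is the open-circuit tap voltage: 21.9 × 330/(220 + 330) = 13.1 V.
With the supply zeroed, R1 and R2 appear in parallel from the tap: R_th = R1‖R2 = (220 × 330)/550.0 = 132 Ω.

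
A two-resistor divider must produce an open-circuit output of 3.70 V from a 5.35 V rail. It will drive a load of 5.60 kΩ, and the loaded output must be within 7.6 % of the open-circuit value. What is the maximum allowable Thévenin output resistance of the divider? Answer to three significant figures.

Loading drop = R_th/(R_th + R_L) ≤ 0.0760, so R_th ≤ R_L · ε/(1−ε) = 5.60 kΩ × 0.0760/0.9240 = 461 Ω.

R_th ≤ 461 Ω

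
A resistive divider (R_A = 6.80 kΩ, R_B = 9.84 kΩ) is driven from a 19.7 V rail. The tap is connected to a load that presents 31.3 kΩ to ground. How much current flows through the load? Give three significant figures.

R_B‖R_L = 7.486 kΩ; V_out = 19.7 × 7.486/14.29 = 10.32 V.
I_L = V_out / R_L = 10.32 / 31.3 kΩ = 0.330 mA.

I_L ≈ 0.330 mA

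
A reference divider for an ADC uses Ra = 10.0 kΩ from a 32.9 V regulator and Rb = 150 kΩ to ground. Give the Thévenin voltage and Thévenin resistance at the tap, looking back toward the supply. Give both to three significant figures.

V_th = 30.8 V, R_th = 9.38 kΩ

V_th is the open-circuit tap voltage: 32.9 × 150/(10.0 + 150) = 30.8 V.
With the supply zeroed, Ra and Rb appear in parallel from the tap: R_th = Ra‖Rb = (10.0 × 150)/160.0 = 9.38 kΩ.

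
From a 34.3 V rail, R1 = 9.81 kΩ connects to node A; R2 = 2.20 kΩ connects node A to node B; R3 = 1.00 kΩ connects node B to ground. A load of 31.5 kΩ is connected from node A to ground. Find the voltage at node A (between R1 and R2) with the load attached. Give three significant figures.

Below node A the series string R2+R3 = 3.200 kΩ sits in parallel with the 31.5 kΩ load: 2.905 kΩ.
V_A = 34.3 × 2.905/(9.81 + 2.905) = 7.84 V.

V ≈ 7.84 V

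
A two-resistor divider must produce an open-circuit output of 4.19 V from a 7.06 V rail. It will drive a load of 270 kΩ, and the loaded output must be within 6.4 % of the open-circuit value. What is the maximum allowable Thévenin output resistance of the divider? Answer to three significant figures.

Loading drop = R_th/(R_th + R_L) ≤ 0.0640, so R_th ≤ R_L · ε/(1−ε) = 270 kΩ × 0.0640/0.9360 = 18.5 kΩ.

R_th ≤ 18.5 kΩ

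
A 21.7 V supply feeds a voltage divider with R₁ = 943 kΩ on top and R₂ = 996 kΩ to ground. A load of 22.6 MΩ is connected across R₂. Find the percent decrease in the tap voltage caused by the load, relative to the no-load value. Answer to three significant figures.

2.10 %

The divider's output (Thévenin) resistance is R₁‖R₂ = 484.4 kΩ.
Fractional drop under load = R_th/(R_th + R_L) = 484.4 / (484.4 + 22600) = 0.02098.
So the output falls by 2.10 %.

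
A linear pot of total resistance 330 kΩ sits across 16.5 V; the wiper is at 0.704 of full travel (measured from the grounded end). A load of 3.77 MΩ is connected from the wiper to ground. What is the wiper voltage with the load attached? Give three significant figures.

V ≈ 11.4 V

The wiper splits the pot into (1−α)R = 97.68 kΩ above and αR = 232.3 kΩ below.
Lower section ‖ load = 218.8 kΩ.
V_wiper = 16.5 × 218.8/(97.68 + 218.8) = 11.4 V.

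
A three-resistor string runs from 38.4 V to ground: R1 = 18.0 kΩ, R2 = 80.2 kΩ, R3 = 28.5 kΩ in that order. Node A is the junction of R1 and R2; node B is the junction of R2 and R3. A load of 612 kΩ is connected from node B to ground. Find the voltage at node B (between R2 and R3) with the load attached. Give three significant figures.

V ≈ 8.34 V

At node B, R3 is in parallel with the load: R3‖R_L = 27.23 kΩ.
Below node A the resistance is R2 + (R3‖R_L) = 107.4 kΩ, so V_A = 38.4 × 107.4/125.4 = 32.89 V.
Then V_B = V_A × (R3‖R_L)/(R2 + R3‖R_L) = 32.89 × 27.23/107.4 = 8.34 V.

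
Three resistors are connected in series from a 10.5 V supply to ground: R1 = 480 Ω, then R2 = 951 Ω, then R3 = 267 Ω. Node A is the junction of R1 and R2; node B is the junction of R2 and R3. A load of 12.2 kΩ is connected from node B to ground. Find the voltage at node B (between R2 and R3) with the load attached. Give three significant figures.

V ≈ 1.62 V

At node B, R3 is in parallel with the load: R3‖R_L = 261.3 Ω.
Below node A the resistance is R2 + (R3‖R_L) = 1212 Ω, so V_A = 10.5 × 1212/1692 = 7.522 V.
Then V_B = V_A × (R3‖R_L)/(R2 + R3‖R_L) = 7.522 × 261.3/1212 = 1.62 V.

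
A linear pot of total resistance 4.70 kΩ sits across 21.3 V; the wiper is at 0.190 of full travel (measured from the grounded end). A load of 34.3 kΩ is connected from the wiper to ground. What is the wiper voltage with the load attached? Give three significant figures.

The wiper splits the pot into (1−α)R = 3807 Ω above and αR = 893.0 Ω below.
Lower section ‖ load = 870.3 Ω.
V_wiper = 21.3 × 870.3/(3807 + 870.3) = 3.96 V.

V ≈ 3.96 V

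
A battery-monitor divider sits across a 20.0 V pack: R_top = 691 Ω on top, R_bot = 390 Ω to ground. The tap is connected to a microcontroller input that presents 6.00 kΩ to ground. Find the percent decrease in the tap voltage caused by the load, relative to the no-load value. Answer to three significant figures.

The divider's output (Thévenin) resistance is R_top‖R_bot = 249.3 Ω.
Fractional drop under load = R_th/(R_th + R_L) = 249.3 / (249.3 + 6000) = 0.03989.
So the output falls by 3.99 %.

3.99 %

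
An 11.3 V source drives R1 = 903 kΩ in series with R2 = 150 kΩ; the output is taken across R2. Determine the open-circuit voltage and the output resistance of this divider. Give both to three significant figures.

V_th is the open-circuit tap voltage: 11.3 × 150/(903 + 150) = 1.61 V.
With the supply zeroed, R1 and R2 appear in parallel from the tap: R_th = R1‖R2 = (903 × 150)/1053 = 129 kΩ.

V_th = 1.61 V, R_th = 129 kΩ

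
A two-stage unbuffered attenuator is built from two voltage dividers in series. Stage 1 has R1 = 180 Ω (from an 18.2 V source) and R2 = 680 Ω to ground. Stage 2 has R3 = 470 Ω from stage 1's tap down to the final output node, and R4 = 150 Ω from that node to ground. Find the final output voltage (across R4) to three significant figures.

Stage 2 presents R3+R4 = 620.0 Ω as a load on stage 1's tap.
Stage 1's lower leg becomes R2‖(R3+R4) = 324.3 Ω, so V_mid = 18.2 × 324.3/504.3 = 11.70 V.
Stage 2 is itself unloaded: V_out = V_mid × R4/(R3+R4) = 11.70 × 150/620.0 = 2.83 V.

V_out ≈ 2.83 V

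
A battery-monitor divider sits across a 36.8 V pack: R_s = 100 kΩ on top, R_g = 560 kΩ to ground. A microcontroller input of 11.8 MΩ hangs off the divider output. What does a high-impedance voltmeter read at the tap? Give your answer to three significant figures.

V_out ≈ 31.0 V

The load sits in parallel with R_g: R_g‖R_L = (560 × 11800) / (560 + 11800) = 534.6 kΩ.
V_out = 36.8 × 534.6 / (100 + 534.6) = 36.8 × 534.6/634.6 = 31.0 V.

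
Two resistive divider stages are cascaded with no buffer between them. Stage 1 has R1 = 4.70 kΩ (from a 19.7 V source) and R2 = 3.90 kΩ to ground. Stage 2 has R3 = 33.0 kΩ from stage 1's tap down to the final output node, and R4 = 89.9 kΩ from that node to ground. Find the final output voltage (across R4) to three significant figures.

V_out ≈ 6.42 V

Stage 2 presents R3+R4 = 122.9 kΩ as a load on stage 1's tap.
Stage 1's lower leg becomes R2‖(R3+R4) = 3.780 kΩ, so V_mid = 19.7 × 3.780/8.480 = 8.781 V.
Stage 2 is itself unloaded: V_out = V_mid × R4/(R3+R4) = 8.781 × 89.9/122.9 = 6.42 V.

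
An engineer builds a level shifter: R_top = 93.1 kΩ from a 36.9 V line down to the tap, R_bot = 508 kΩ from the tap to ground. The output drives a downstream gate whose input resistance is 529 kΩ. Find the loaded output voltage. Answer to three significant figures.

V_out ≈ 27.1 V

The load sits in parallel with R_bot: R_bot‖R_L = (508 × 529) / (508 + 529) = 259.1 kΩ.
V_out = 36.9 × 259.1 / (93.1 + 259.1) = 36.9 × 259.1/352.2 = 27.1 V.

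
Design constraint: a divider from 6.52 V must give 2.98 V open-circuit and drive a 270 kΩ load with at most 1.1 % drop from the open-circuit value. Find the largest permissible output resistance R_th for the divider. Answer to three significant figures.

Loading drop = R_th/(R_th + R_L) ≤ 0.0110, so R_th ≤ R_L · ε/(1−ε) = 270 kΩ × 0.0110/0.9890 = 3.00 kΩ.

R_th ≤ 3.00 kΩ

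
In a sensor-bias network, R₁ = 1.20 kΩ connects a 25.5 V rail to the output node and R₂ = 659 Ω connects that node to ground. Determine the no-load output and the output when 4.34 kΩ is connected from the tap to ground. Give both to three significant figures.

Unloaded: 9.04 V; loaded: 8.23 V

Open-circuit: V = 25.5 × 659/(1200 + 659) = 9.04 V.
With the load, R₂ becomes R₂‖R_L = 572.1 Ω, so V = 25.5 × 572.1/1772 = 8.23 V.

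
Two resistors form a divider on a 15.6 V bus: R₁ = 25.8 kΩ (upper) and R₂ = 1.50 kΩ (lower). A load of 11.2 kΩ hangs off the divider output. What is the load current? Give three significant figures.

I_L ≈ 0.0679 mA

R₂‖R_L = 1.323 kΩ; V_out = 15.6 × 1.323/27.12 = 0.7608 V.
I_L = V_out / R_L = 0.7608 / 11.2 kΩ = 0.0679 mA.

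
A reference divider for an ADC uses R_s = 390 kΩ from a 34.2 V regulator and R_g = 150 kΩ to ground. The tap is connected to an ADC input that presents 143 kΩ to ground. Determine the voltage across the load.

V_out ≈ 5.41 V

The load sits in parallel with R_g: R_g‖R_L = (150 × 143) / (150 + 143) = 73.21 kΩ.
V_out = 34.2 × 73.21 / (390 + 73.21) = 34.2 × 73.21/463.2 = 5.41 V.
(Unloaded it would have been 9.50 V.)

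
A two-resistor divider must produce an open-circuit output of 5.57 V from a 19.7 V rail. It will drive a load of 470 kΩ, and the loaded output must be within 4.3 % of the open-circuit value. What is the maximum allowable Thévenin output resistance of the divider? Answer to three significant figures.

R_th ≤ 21.1 kΩ

Loading drop = R_th/(R_th + R_L) ≤ 0.0430, so R_th ≤ R_L · ε/(1−ε) = 470 kΩ × 0.0430/0.9570 = 21.1 kΩ.
(Any R1, R2 with R2/(R1+R2) = 0.283 and R1‖R2 ≤ 21.1 kΩ will meet the spec.)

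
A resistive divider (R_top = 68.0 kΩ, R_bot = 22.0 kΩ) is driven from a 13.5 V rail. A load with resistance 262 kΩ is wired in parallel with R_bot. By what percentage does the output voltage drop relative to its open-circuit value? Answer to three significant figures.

5.97 %

The divider's output (Thévenin) resistance is R_top‖R_bot = 16.62 kΩ.
Fractional drop under load = R_th/(R_th + R_L) = 16.62 / (16.62 + 262) = 0.05966.
So the output falls by 5.97 %.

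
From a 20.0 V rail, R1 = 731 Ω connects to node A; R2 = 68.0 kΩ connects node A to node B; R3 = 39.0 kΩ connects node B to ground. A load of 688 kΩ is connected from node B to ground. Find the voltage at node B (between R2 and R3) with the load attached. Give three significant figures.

At node B, R3 is in parallel with the load: R3‖R_L = 36910 Ω.
Below node A the resistance is R2 + (R3‖R_L) = 104900 Ω, so V_A = 20.0 × 104900/105600 = 19.86 V.
Then V_B = V_A × (R3‖R_L)/(R2 + R3‖R_L) = 19.86 × 36910/104900 = 6.99 V.

V ≈ 6.99 V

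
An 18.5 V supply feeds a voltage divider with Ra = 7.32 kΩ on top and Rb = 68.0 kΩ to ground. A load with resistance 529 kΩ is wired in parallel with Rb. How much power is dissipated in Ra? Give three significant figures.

Total resistance from the source is Ra + (Rb‖R_L) = 67.57 kΩ, so I = 18.5/67.57 kΩ = 0.2738 mA.
P = I²·Ra = (0.2738 mA)² × 7.32 kΩ = 0.549 mW.

P ≈ 0.549 mW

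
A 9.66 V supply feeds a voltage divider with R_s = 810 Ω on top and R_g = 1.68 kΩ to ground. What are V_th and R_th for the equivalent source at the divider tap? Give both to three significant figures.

V_th is the open-circuit tap voltage: 9.66 × 1680/(810 + 1680) = 6.52 V.
With the supply zeroed, R_s and R_g appear in parallel from the tap: R_th = R_s‖R_g = (810 × 1680)/2490 = 547 Ω.

V_th = 6.52 V, R_th = 547 Ω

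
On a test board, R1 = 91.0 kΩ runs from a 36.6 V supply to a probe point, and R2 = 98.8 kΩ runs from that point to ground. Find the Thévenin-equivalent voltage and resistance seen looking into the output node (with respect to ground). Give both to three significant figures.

V_th = 19.1 V, R_th = 47.4 kΩ

V_th is the open-circuit tap voltage: 36.6 × 98.8/(91.0 + 98.8) = 19.1 V.
With the supply zeroed, R1 and R2 appear in parallel from the tap: R_th = R1‖R2 = (91.0 × 98.8)/189.8 = 47.4 kΩ.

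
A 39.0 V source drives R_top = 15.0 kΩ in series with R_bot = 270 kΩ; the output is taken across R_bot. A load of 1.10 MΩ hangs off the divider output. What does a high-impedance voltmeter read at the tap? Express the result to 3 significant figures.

V_out ≈ 36.5 V

The load sits in parallel with R_bot: R_bot‖R_L = (270 × 1100) / (270 + 1100) = 216.8 kΩ.
V_out = 39.0 × 216.8 / (15.0 + 216.8) = 39.0 × 216.8/231.8 = 36.5 V.
(Unloaded it would have been 36.9 V.)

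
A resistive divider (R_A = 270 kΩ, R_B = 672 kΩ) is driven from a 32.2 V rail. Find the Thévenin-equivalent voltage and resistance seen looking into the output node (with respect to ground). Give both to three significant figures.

V_th is the open-circuit tap voltage: 32.2 × 672/(270 + 672) = 23.0 V.
With the supply zeroed, R_A and R_B appear in parallel from the tap: R_th = R_A‖R_B = (270 × 672)/942.0 = 193 kΩ.

V_th = 23.0 V, R_th = 193 kΩ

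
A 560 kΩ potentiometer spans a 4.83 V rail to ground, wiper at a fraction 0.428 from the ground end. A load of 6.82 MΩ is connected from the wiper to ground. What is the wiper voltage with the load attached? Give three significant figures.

V ≈ 2.03 V

The wiper splits the pot into (1−α)R = 320.3 kΩ above and αR = 239.7 kΩ below.
Lower section ‖ load = 231.5 kΩ.
V_wiper = 4.83 × 231.5/(320.3 + 231.5) = 2.03 V.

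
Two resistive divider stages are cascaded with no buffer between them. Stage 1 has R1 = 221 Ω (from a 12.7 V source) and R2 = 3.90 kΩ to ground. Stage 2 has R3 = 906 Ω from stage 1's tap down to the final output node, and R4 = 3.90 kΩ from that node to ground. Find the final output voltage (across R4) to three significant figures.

Stage 2 presents R3+R4 = 4806 Ω as a load on stage 1's tap.
Stage 1's lower leg becomes R2‖(R3+R4) = 2153 Ω, so V_mid = 12.7 × 2153/2374 = 11.52 V.
Stage 2 is itself unloaded: V_out = V_mid × R4/(R3+R4) = 11.52 × 3900/4806 = 9.35 V.

V_out ≈ 9.35 V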